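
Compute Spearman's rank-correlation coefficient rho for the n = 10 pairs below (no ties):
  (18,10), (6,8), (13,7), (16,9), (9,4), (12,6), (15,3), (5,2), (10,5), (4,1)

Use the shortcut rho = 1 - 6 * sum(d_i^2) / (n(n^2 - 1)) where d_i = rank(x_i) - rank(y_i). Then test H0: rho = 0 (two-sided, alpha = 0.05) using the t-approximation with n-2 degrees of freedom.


Step 1: Rank x and y separately (midranks; no ties here).
rank(x): 18->10, 6->3, 13->7, 16->9, 9->4, 12->6, 15->8, 5->2, 10->5, 4->1
rank(y): 10->10, 8->8, 7->7, 9->9, 4->4, 6->6, 3->3, 2->2, 5->5, 1->1
Step 2: d_i = R_x(i) - R_y(i); compute d_i^2.
  (10-10)^2=0, (3-8)^2=25, (7-7)^2=0, (9-9)^2=0, (4-4)^2=0, (6-6)^2=0, (8-3)^2=25, (2-2)^2=0, (5-5)^2=0, (1-1)^2=0
sum(d^2) = 50.
Step 3: rho = 1 - 6*50 / (10*(10^2 - 1)) = 1 - 300/990 = 0.696970.
Step 4: Under H0, t = rho * sqrt((n-2)/(1-rho^2)) = 2.7490 ~ t(8).
Step 5: Two-sided p-value from the t-distribution with 8 df = 0.025097.
Step 6: alpha = 0.05. reject H0.

rho = 0.6970, p = 0.025097, reject H0 at alpha = 0.05.


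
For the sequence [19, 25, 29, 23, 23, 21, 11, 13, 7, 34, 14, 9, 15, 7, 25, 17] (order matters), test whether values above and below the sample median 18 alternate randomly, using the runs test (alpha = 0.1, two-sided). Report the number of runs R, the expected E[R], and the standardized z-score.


Step 1: Compute median = 18; label A = above, B = below.
Labels in order: AAAAAABBBABBBBAB  (n_A = 8, n_B = 8)
Step 2: Count runs R = 6.
Step 3: Under H0 (random ordering), E[R] = 2*n_A*n_B/(n_A+n_B) + 1 = 2*8*8/16 + 1 = 9.0000.
        Var[R] = 2*n_A*n_B*(2*n_A*n_B - n_A - n_B) / ((n_A+n_B)^2 * (n_A+n_B-1)) = 14336/3840 = 3.7333.
        SD[R] = 1.9322.
Step 4: Continuity-corrected z = (R + 0.5 - E[R]) / SD[R] = (6 + 0.5 - 9.0000) / 1.9322 = -1.2939.
Step 5: Two-sided p-value via normal approximation = 2*(1 - Phi(|z|)) = 0.195709.
Step 6: alpha = 0.1. fail to reject H0.

R = 6, z = -1.2939, p = 0.195709, fail to reject H0.


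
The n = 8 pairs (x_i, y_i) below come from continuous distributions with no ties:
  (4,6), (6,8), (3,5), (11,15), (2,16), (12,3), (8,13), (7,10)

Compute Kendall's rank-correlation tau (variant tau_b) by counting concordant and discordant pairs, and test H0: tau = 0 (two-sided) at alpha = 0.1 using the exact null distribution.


Step 1: Enumerate the 28 unordered pairs (i,j) with i<j and classify each by sign(x_j-x_i) * sign(y_j-y_i).
  (1,2):dx=+2,dy=+2->C; (1,3):dx=-1,dy=-1->C; (1,4):dx=+7,dy=+9->C; (1,5):dx=-2,dy=+10->D
  (1,6):dx=+8,dy=-3->D; (1,7):dx=+4,dy=+7->C; (1,8):dx=+3,dy=+4->C; (2,3):dx=-3,dy=-3->C
  (2,4):dx=+5,dy=+7->C; (2,5):dx=-4,dy=+8->D; (2,6):dx=+6,dy=-5->D; (2,7):dx=+2,dy=+5->C
  (2,8):dx=+1,dy=+2->C; (3,4):dx=+8,dy=+10->C; (3,5):dx=-1,dy=+11->D; (3,6):dx=+9,dy=-2->D
  (3,7):dx=+5,dy=+8->C; (3,8):dx=+4,dy=+5->C; (4,5):dx=-9,dy=+1->D; (4,6):dx=+1,dy=-12->D
  (4,7):dx=-3,dy=-2->C; (4,8):dx=-4,dy=-5->C; (5,6):dx=+10,dy=-13->D; (5,7):dx=+6,dy=-3->D
  (5,8):dx=+5,dy=-6->D; (6,7):dx=-4,dy=+10->D; (6,8):dx=-5,dy=+7->D; (7,8):dx=-1,dy=-3->C
Step 2: C = 15, D = 13, total pairs = 28.
Step 3: tau = (C - D)/(n(n-1)/2) = (15 - 13)/28 = 0.071429.
Step 4: Exact two-sided p-value (enumerate n! = 40320 permutations of y under H0): p = 0.904861.
Step 5: alpha = 0.1. fail to reject H0.

tau_b = 0.0714 (C=15, D=13), p = 0.904861, fail to reject H0.


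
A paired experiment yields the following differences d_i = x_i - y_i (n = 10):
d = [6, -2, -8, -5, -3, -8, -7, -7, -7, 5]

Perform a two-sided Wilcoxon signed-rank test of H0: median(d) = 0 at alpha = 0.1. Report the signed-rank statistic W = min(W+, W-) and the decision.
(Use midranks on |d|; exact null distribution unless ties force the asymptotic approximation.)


Step 1: Drop any zero differences (none here) and take |d_i|.
|d| = [6, 2, 8, 5, 3, 8, 7, 7, 7, 5]
Step 2: Midrank |d_i| (ties get averaged ranks).
ranks: |6|->5, |2|->1, |8|->9.5, |5|->3.5, |3|->2, |8|->9.5, |7|->7, |7|->7, |7|->7, |5|->3.5
Step 3: Attach original signs; sum ranks with positive sign and with negative sign.
W+ = 5 + 3.5 = 8.5
W- = 1 + 9.5 + 3.5 + 2 + 9.5 + 7 + 7 + 7 = 46.5
(Check: W+ + W- = 55 should equal n(n+1)/2 = 55.)
Step 4: Test statistic W = min(W+, W-) = 8.5.
Step 5: Ties in |d|, so use the tie-corrected normal approximation.
        E[W] = n(n+1)/4 = 10*11/4 = 27.5.
        Tie groups: |d|=5 (t=2), |d|=7 (t=3), |d|=8 (t=2); sum(t^3 - t) = 36.
        Var[W] = n(n+1)(2n+1)/24 - sum(t^3-t)/48 = 2310/24 - 36/48 = 95.5.
        z = (W - E[W]) / sqrt(Var[W]) = (8.5 - 27.5) / 9.7724 = -1.9442.
        Two-sided p = 2*Phi(z) = 0.051865.
Step 6: alpha = 0.1. reject H0.

W+ = 8.5, W- = 46.5, W = min = 8.5, p = 0.051865, reject H0.


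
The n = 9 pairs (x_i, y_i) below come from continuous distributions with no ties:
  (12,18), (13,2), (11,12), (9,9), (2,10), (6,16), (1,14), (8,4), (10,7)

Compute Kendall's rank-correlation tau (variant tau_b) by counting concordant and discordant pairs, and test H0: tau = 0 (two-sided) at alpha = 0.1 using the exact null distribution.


Step 1: Enumerate the 36 unordered pairs (i,j) with i<j and classify each by sign(x_j-x_i) * sign(y_j-y_i).
  (1,2):dx=+1,dy=-16->D; (1,3):dx=-1,dy=-6->C; (1,4):dx=-3,dy=-9->C; (1,5):dx=-10,dy=-8->C
  (1,6):dx=-6,dy=-2->C; (1,7):dx=-11,dy=-4->C; (1,8):dx=-4,dy=-14->C; (1,9):dx=-2,dy=-11->C
  (2,3):dx=-2,dy=+10->D; (2,4):dx=-4,dy=+7->D; (2,5):dx=-11,dy=+8->D; (2,6):dx=-7,dy=+14->D
  (2,7):dx=-12,dy=+12->D; (2,8):dx=-5,dy=+2->D; (2,9):dx=-3,dy=+5->D; (3,4):dx=-2,dy=-3->C
  (3,5):dx=-9,dy=-2->C; (3,6):dx=-5,dy=+4->D; (3,7):dx=-10,dy=+2->D; (3,8):dx=-3,dy=-8->C
  (3,9):dx=-1,dy=-5->C; (4,5):dx=-7,dy=+1->D; (4,6):dx=-3,dy=+7->D; (4,7):dx=-8,dy=+5->D
  (4,8):dx=-1,dy=-5->C; (4,9):dx=+1,dy=-2->D; (5,6):dx=+4,dy=+6->C; (5,7):dx=-1,dy=+4->D
  (5,8):dx=+6,dy=-6->D; (5,9):dx=+8,dy=-3->D; (6,7):dx=-5,dy=-2->C; (6,8):dx=+2,dy=-12->D
  (6,9):dx=+4,dy=-9->D; (7,8):dx=+7,dy=-10->D; (7,9):dx=+9,dy=-7->D; (8,9):dx=+2,dy=+3->C
Step 2: C = 15, D = 21, total pairs = 36.
Step 3: tau = (C - D)/(n(n-1)/2) = (15 - 21)/36 = -0.166667.
Step 4: Exact two-sided p-value (enumerate n! = 362880 permutations of y under H0): p = 0.612202.
Step 5: alpha = 0.1. fail to reject H0.

tau_b = -0.1667 (C=15, D=21), p = 0.612202, fail to reject H0.


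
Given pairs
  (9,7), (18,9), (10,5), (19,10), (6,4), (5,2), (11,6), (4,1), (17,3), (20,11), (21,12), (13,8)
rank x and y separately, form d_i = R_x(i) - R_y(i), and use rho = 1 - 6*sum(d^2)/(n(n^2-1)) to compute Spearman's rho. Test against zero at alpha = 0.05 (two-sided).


Step 1: Rank x and y separately (midranks; no ties here).
rank(x): 9->4, 18->9, 10->5, 19->10, 6->3, 5->2, 11->6, 4->1, 17->8, 20->11, 21->12, 13->7
rank(y): 7->7, 9->9, 5->5, 10->10, 4->4, 2->2, 6->6, 1->1, 3->3, 11->11, 12->12, 8->8
Step 2: d_i = R_x(i) - R_y(i); compute d_i^2.
  (4-7)^2=9, (9-9)^2=0, (5-5)^2=0, (10-10)^2=0, (3-4)^2=1, (2-2)^2=0, (6-6)^2=0, (1-1)^2=0, (8-3)^2=25, (11-11)^2=0, (12-12)^2=0, (7-8)^2=1
sum(d^2) = 36.
Step 3: rho = 1 - 6*36 / (12*(12^2 - 1)) = 1 - 216/1716 = 0.874126.
Step 4: Under H0, t = rho * sqrt((n-2)/(1-rho^2)) = 5.6912 ~ t(10).
Step 5: Two-sided p-value from the t-distribution with 10 df = 0.000201.
Step 6: alpha = 0.05. reject H0.

rho = 0.8741, p = 0.000201, reject H0 at alpha = 0.05.


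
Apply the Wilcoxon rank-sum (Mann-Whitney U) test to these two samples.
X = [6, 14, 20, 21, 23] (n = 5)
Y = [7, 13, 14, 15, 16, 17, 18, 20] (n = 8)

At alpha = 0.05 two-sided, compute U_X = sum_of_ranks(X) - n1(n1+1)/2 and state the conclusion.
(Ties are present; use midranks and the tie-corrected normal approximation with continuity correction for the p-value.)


Step 1: Combine and sort all 13 observations; assign midranks.
sorted (value, group): (6,X), (7,Y), (13,Y), (14,X), (14,Y), (15,Y), (16,Y), (17,Y), (18,Y), (20,X), (20,Y), (21,X), (23,X)
ranks: 6->1, 7->2, 13->3, 14->4.5, 14->4.5, 15->6, 16->7, 17->8, 18->9, 20->10.5, 20->10.5, 21->12, 23->13
Step 2: Rank sum for X: R1 = 1 + 4.5 + 10.5 + 12 + 13 = 41.
Step 3: U_X = R1 - n1(n1+1)/2 = 41 - 5*6/2 = 41 - 15 = 26.
       U_Y = n1*n2 - U_X = 40 - 26 = 14.
Step 4: Ties are present, so use the tie-corrected normal approximation (with continuity correction) for the p-value.
Step 5: p-value = 0.419471; compare to alpha = 0.05. fail to reject H0.

U_X = 26, p = 0.419471, fail to reject H0 at alpha = 0.05.


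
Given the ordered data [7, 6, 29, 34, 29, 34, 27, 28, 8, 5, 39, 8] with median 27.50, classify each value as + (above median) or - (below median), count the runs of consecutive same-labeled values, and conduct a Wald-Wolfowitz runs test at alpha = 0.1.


Step 1: Compute median = 27.50; label A = above, B = below.
Labels in order: BBAAAABABBAB  (n_A = 6, n_B = 6)
Step 2: Count runs R = 7.
Step 3: Under H0 (random ordering), E[R] = 2*n_A*n_B/(n_A+n_B) + 1 = 2*6*6/12 + 1 = 7.0000.
        Var[R] = 2*n_A*n_B*(2*n_A*n_B - n_A - n_B) / ((n_A+n_B)^2 * (n_A+n_B-1)) = 4320/1584 = 2.7273.
        SD[R] = 1.6514.
Step 4: R = E[R], so z = 0 with no continuity correction.
Step 5: Two-sided p-value via normal approximation = 2*(1 - Phi(|z|)) = 1.000000.
Step 6: alpha = 0.1. fail to reject H0.

R = 7, z = 0.0000, p = 1.000000, fail to reject H0.


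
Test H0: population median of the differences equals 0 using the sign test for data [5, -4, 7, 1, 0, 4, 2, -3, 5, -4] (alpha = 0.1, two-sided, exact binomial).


Step 1: Discard zero differences. Original n = 10; n_eff = number of nonzero differences = 9.
Nonzero differences (with sign): +5, -4, +7, +1, +4, +2, -3, +5, -4
Step 2: Count signs: positive = 6, negative = 3.
Step 3: Under H0: P(positive) = 0.5, so the number of positives S ~ Bin(9, 0.5).
Step 4: Two-sided exact p-value = sum of Bin(9,0.5) probabilities at or below the observed probability = 0.507812.
Step 5: alpha = 0.1. fail to reject H0.

n_eff = 9, pos = 6, neg = 3, p = 0.507812, fail to reject H0.


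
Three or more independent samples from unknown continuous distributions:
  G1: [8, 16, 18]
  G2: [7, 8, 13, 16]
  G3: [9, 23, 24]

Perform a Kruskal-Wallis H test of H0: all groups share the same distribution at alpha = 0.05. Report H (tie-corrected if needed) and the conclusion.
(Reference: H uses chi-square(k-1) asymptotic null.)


Step 1: Combine all N = 10 observations and assign midranks.
sorted (value, group, rank): (7,G2,1), (8,G1,2.5), (8,G2,2.5), (9,G3,4), (13,G2,5), (16,G1,6.5), (16,G2,6.5), (18,G1,8), (23,G3,9), (24,G3,10)
Step 2: Sum ranks within each group.
R_1 = 17 (n_1 = 3)
R_2 = 15 (n_2 = 4)
R_3 = 23 (n_3 = 3)
Step 3: H = 12/(N(N+1)) * sum(R_i^2/n_i) - 3(N+1)
     = 12/(10*11) * (17^2/3 + 15^2/4 + 23^2/3) - 3*11
     = 0.109091 * 328.917 - 33
     = 2.881818.
Step 4: Ties present; correction factor C = 1 - 12/(10^3 - 10) = 0.987879. Corrected H = 2.881818 / 0.987879 = 2.917178.
Step 5: Under H0, H ~ chi^2(2); p-value = 0.232564.
Step 6: alpha = 0.05. fail to reject H0.

H = 2.9172, df = 2, p = 0.232564, fail to reject H0.


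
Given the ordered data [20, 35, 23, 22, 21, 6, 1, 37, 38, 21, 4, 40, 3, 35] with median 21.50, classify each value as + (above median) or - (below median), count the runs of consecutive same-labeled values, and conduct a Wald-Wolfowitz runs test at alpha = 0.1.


Step 1: Compute median = 21.50; label A = above, B = below.
Labels in order: BAAABBBAABBABA  (n_A = 7, n_B = 7)
Step 2: Count runs R = 8.
Step 3: Under H0 (random ordering), E[R] = 2*n_A*n_B/(n_A+n_B) + 1 = 2*7*7/14 + 1 = 8.0000.
        Var[R] = 2*n_A*n_B*(2*n_A*n_B - n_A - n_B) / ((n_A+n_B)^2 * (n_A+n_B-1)) = 8232/2548 = 3.2308.
        SD[R] = 1.7974.
Step 4: R = E[R], so z = 0 with no continuity correction.
Step 5: Two-sided p-value via normal approximation = 2*(1 - Phi(|z|)) = 1.000000.
Step 6: alpha = 0.1. fail to reject H0.

R = 8, z = 0.0000, p = 1.000000, fail to reject H0.


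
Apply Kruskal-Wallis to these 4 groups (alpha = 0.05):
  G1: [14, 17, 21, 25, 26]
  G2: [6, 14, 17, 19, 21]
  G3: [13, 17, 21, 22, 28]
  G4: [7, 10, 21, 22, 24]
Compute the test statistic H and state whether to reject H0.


Step 1: Combine all N = 20 observations and assign midranks.
sorted (value, group, rank): (6,G2,1), (7,G4,2), (10,G4,3), (13,G3,4), (14,G1,5.5), (14,G2,5.5), (17,G1,8), (17,G2,8), (17,G3,8), (19,G2,10), (21,G1,12.5), (21,G2,12.5), (21,G3,12.5), (21,G4,12.5), (22,G3,15.5), (22,G4,15.5), (24,G4,17), (25,G1,18), (26,G1,19), (28,G3,20)
Step 2: Sum ranks within each group.
R_1 = 63 (n_1 = 5)
R_2 = 37 (n_2 = 5)
R_3 = 60 (n_3 = 5)
R_4 = 50 (n_4 = 5)
Step 3: H = 12/(N(N+1)) * sum(R_i^2/n_i) - 3(N+1)
     = 12/(20*21) * (63^2/5 + 37^2/5 + 60^2/5 + 50^2/5) - 3*21
     = 0.028571 * 2287.6 - 63
     = 2.360000.
Step 4: Ties present; correction factor C = 1 - 96/(20^3 - 20) = 0.987970. Corrected H = 2.360000 / 0.987970 = 2.388737.
Step 5: Under H0, H ~ chi^2(3); p-value = 0.495735.
Step 6: alpha = 0.05. fail to reject H0.

H = 2.3887, df = 3, p = 0.495735, fail to reject H0.


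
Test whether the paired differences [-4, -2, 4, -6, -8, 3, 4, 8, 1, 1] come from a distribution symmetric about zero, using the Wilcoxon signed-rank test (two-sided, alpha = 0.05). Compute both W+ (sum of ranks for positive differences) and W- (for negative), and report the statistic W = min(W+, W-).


Step 1: Drop any zero differences (none here) and take |d_i|.
|d| = [4, 2, 4, 6, 8, 3, 4, 8, 1, 1]
Step 2: Midrank |d_i| (ties get averaged ranks).
ranks: |4|->6, |2|->3, |4|->6, |6|->8, |8|->9.5, |3|->4, |4|->6, |8|->9.5, |1|->1.5, |1|->1.5
Step 3: Attach original signs; sum ranks with positive sign and with negative sign.
W+ = 6 + 4 + 6 + 9.5 + 1.5 + 1.5 = 28.5
W- = 6 + 3 + 8 + 9.5 = 26.5
(Check: W+ + W- = 55 should equal n(n+1)/2 = 55.)
Step 4: Test statistic W = min(W+, W-) = 26.5.
Step 5: Ties in |d|, so use the tie-corrected normal approximation.
        E[W] = n(n+1)/4 = 10*11/4 = 27.5.
        Tie groups: |d|=1 (t=2), |d|=4 (t=3), |d|=8 (t=2); sum(t^3 - t) = 36.
        Var[W] = n(n+1)(2n+1)/24 - sum(t^3-t)/48 = 2310/24 - 36/48 = 95.5.
        z = (W - E[W]) / sqrt(Var[W]) = (26.5 - 27.5) / 9.7724 = -0.1023.
        Two-sided p = 2*Phi(z) = 0.918496.
Step 6: alpha = 0.05. fail to reject H0.

W+ = 28.5, W- = 26.5, W = min = 26.5, p = 0.918496, fail to reject H0.


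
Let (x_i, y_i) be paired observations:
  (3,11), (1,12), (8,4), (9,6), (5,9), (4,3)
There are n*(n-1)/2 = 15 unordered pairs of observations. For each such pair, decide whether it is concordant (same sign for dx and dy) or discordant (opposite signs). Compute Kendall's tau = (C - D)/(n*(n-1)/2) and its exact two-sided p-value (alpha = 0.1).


Step 1: Enumerate the 15 unordered pairs (i,j) with i<j and classify each by sign(x_j-x_i) * sign(y_j-y_i).
  (1,2):dx=-2,dy=+1->D; (1,3):dx=+5,dy=-7->D; (1,4):dx=+6,dy=-5->D; (1,5):dx=+2,dy=-2->D
  (1,6):dx=+1,dy=-8->D; (2,3):dx=+7,dy=-8->D; (2,4):dx=+8,dy=-6->D; (2,5):dx=+4,dy=-3->D
  (2,6):dx=+3,dy=-9->D; (3,4):dx=+1,dy=+2->C; (3,5):dx=-3,dy=+5->D; (3,6):dx=-4,dy=-1->C
  (4,5):dx=-4,dy=+3->D; (4,6):dx=-5,dy=-3->C; (5,6):dx=-1,dy=-6->C
Step 2: C = 4, D = 11, total pairs = 15.
Step 3: tau = (C - D)/(n(n-1)/2) = (4 - 11)/15 = -0.466667.
Step 4: Exact two-sided p-value (enumerate n! = 720 permutations of y under H0): p = 0.272222.
Step 5: alpha = 0.1. fail to reject H0.

tau_b = -0.4667 (C=4, D=11), p = 0.272222, fail to reject H0.


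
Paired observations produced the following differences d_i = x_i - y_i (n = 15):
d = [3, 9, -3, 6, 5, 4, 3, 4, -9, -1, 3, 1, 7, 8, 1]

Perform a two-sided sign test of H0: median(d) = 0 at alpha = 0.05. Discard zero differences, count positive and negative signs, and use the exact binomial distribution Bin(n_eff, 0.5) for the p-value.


Step 1: Discard zero differences. Original n = 15; n_eff = number of nonzero differences = 15.
Nonzero differences (with sign): +3, +9, -3, +6, +5, +4, +3, +4, -9, -1, +3, +1, +7, +8, +1
Step 2: Count signs: positive = 12, negative = 3.
Step 3: Under H0: P(positive) = 0.5, so the number of positives S ~ Bin(15, 0.5).
Step 4: Two-sided exact p-value = sum of Bin(15,0.5) probabilities at or below the observed probability = 0.035156.
Step 5: alpha = 0.05. reject H0.

n_eff = 15, pos = 12, neg = 3, p = 0.035156, reject H0.


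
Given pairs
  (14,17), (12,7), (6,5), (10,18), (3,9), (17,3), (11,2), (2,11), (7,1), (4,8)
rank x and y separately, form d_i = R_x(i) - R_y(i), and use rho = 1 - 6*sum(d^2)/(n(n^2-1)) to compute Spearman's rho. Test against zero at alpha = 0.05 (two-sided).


Step 1: Rank x and y separately (midranks; no ties here).
rank(x): 14->9, 12->8, 6->4, 10->6, 3->2, 17->10, 11->7, 2->1, 7->5, 4->3
rank(y): 17->9, 7->5, 5->4, 18->10, 9->7, 3->3, 2->2, 11->8, 1->1, 8->6
Step 2: d_i = R_x(i) - R_y(i); compute d_i^2.
  (9-9)^2=0, (8-5)^2=9, (4-4)^2=0, (6-10)^2=16, (2-7)^2=25, (10-3)^2=49, (7-2)^2=25, (1-8)^2=49, (5-1)^2=16, (3-6)^2=9
sum(d^2) = 198.
Step 3: rho = 1 - 6*198 / (10*(10^2 - 1)) = 1 - 1188/990 = -0.200000.
Step 4: Under H0, t = rho * sqrt((n-2)/(1-rho^2)) = -0.5774 ~ t(8).
Step 5: Two-sided p-value from the t-distribution with 8 df = 0.579584.
Step 6: alpha = 0.05. fail to reject H0.

rho = -0.2000, p = 0.579584, fail to reject H0 at alpha = 0.05.


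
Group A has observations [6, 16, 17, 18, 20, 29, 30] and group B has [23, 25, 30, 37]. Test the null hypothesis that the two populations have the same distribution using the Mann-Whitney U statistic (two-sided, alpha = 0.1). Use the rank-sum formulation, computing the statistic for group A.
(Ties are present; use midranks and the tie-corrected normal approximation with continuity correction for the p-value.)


Step 1: Combine and sort all 11 observations; assign midranks.
sorted (value, group): (6,X), (16,X), (17,X), (18,X), (20,X), (23,Y), (25,Y), (29,X), (30,X), (30,Y), (37,Y)
ranks: 6->1, 16->2, 17->3, 18->4, 20->5, 23->6, 25->7, 29->8, 30->9.5, 30->9.5, 37->11
Step 2: Rank sum for X: R1 = 1 + 2 + 3 + 4 + 5 + 8 + 9.5 = 32.5.
Step 3: U_X = R1 - n1(n1+1)/2 = 32.5 - 7*8/2 = 32.5 - 28 = 4.5.
       U_Y = n1*n2 - U_X = 28 - 4.5 = 23.5.
Step 4: Ties are present, so use the tie-corrected normal approximation (with continuity correction) for the p-value.
Step 5: p-value = 0.088247; compare to alpha = 0.1. reject H0.

U_X = 4.5, p = 0.088247, reject H0 at alpha = 0.1.


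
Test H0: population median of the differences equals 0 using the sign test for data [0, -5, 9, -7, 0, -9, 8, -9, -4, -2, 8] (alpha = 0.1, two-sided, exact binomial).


Step 1: Discard zero differences. Original n = 11; n_eff = number of nonzero differences = 9.
Nonzero differences (with sign): -5, +9, -7, -9, +8, -9, -4, -2, +8
Step 2: Count signs: positive = 3, negative = 6.
Step 3: Under H0: P(positive) = 0.5, so the number of positives S ~ Bin(9, 0.5).
Step 4: Two-sided exact p-value = sum of Bin(9,0.5) probabilities at or below the observed probability = 0.507812.
Step 5: alpha = 0.1. fail to reject H0.

n_eff = 9, pos = 3, neg = 6, p = 0.507812, fail to reject H0.


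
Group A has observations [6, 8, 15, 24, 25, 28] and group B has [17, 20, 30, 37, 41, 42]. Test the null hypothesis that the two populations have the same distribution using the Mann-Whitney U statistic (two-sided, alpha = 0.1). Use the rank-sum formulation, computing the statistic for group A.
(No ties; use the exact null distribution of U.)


Step 1: Combine and sort all 12 observations; assign midranks.
sorted (value, group): (6,X), (8,X), (15,X), (17,Y), (20,Y), (24,X), (25,X), (28,X), (30,Y), (37,Y), (41,Y), (42,Y)
ranks: 6->1, 8->2, 15->3, 17->4, 20->5, 24->6, 25->7, 28->8, 30->9, 37->10, 41->11, 42->12
Step 2: Rank sum for X: R1 = 1 + 2 + 3 + 6 + 7 + 8 = 27.
Step 3: U_X = R1 - n1(n1+1)/2 = 27 - 6*7/2 = 27 - 21 = 6.
       U_Y = n1*n2 - U_X = 36 - 6 = 30.
Step 4: No ties, so the exact null distribution of U (based on enumerating the C(12,6) = 924 equally likely rank assignments) gives the two-sided p-value.
Step 5: p-value = 0.064935; compare to alpha = 0.1. reject H0.

U_X = 6, p = 0.064935, reject H0 at alpha = 0.1.


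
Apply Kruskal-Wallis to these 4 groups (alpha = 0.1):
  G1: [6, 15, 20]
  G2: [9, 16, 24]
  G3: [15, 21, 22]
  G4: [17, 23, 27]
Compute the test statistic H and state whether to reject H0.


Step 1: Combine all N = 12 observations and assign midranks.
sorted (value, group, rank): (6,G1,1), (9,G2,2), (15,G1,3.5), (15,G3,3.5), (16,G2,5), (17,G4,6), (20,G1,7), (21,G3,8), (22,G3,9), (23,G4,10), (24,G2,11), (27,G4,12)
Step 2: Sum ranks within each group.
R_1 = 11.5 (n_1 = 3)
R_2 = 18 (n_2 = 3)
R_3 = 20.5 (n_3 = 3)
R_4 = 28 (n_4 = 3)
Step 3: H = 12/(N(N+1)) * sum(R_i^2/n_i) - 3(N+1)
     = 12/(12*13) * (11.5^2/3 + 18^2/3 + 20.5^2/3 + 28^2/3) - 3*13
     = 0.076923 * 553.5 - 39
     = 3.576923.
Step 4: Ties present; correction factor C = 1 - 6/(12^3 - 12) = 0.996503. Corrected H = 3.576923 / 0.996503 = 3.589474.
Step 5: Under H0, H ~ chi^2(3); p-value = 0.309342.
Step 6: alpha = 0.1. fail to reject H0.

H = 3.5895, df = 3, p = 0.309342, fail to reject H0.


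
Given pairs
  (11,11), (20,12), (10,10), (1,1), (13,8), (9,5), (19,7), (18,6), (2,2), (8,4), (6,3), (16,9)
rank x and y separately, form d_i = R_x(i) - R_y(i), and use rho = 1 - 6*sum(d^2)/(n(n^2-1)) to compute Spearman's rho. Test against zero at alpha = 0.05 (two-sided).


Step 1: Rank x and y separately (midranks; no ties here).
rank(x): 11->7, 20->12, 10->6, 1->1, 13->8, 9->5, 19->11, 18->10, 2->2, 8->4, 6->3, 16->9
rank(y): 11->11, 12->12, 10->10, 1->1, 8->8, 5->5, 7->7, 6->6, 2->2, 4->4, 3->3, 9->9
Step 2: d_i = R_x(i) - R_y(i); compute d_i^2.
  (7-11)^2=16, (12-12)^2=0, (6-10)^2=16, (1-1)^2=0, (8-8)^2=0, (5-5)^2=0, (11-7)^2=16, (10-6)^2=16, (2-2)^2=0, (4-4)^2=0, (3-3)^2=0, (9-9)^2=0
sum(d^2) = 64.
Step 3: rho = 1 - 6*64 / (12*(12^2 - 1)) = 1 - 384/1716 = 0.776224.
Step 4: Under H0, t = rho * sqrt((n-2)/(1-rho^2)) = 3.8934 ~ t(10).
Step 5: Two-sided p-value from the t-distribution with 10 df = 0.002993.
Step 6: alpha = 0.05. reject H0.

rho = 0.7762, p = 0.002993, reject H0 at alpha = 0.05.


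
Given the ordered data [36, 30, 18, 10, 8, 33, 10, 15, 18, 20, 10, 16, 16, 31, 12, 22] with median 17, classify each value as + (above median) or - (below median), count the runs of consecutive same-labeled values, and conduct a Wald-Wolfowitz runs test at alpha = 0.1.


Step 1: Compute median = 17; label A = above, B = below.
Labels in order: AAABBABBAABBBABA  (n_A = 8, n_B = 8)
Step 2: Count runs R = 9.
Step 3: Under H0 (random ordering), E[R] = 2*n_A*n_B/(n_A+n_B) + 1 = 2*8*8/16 + 1 = 9.0000.
        Var[R] = 2*n_A*n_B*(2*n_A*n_B - n_A - n_B) / ((n_A+n_B)^2 * (n_A+n_B-1)) = 14336/3840 = 3.7333.
        SD[R] = 1.9322.
Step 4: R = E[R], so z = 0 with no continuity correction.
Step 5: Two-sided p-value via normal approximation = 2*(1 - Phi(|z|)) = 1.000000.
Step 6: alpha = 0.1. fail to reject H0.

R = 9, z = 0.0000, p = 1.000000, fail to reject H0.


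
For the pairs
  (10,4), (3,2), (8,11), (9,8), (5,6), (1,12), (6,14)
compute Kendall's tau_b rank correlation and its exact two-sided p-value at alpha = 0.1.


Step 1: Enumerate the 21 unordered pairs (i,j) with i<j and classify each by sign(x_j-x_i) * sign(y_j-y_i).
  (1,2):dx=-7,dy=-2->C; (1,3):dx=-2,dy=+7->D; (1,4):dx=-1,dy=+4->D; (1,5):dx=-5,dy=+2->D
  (1,6):dx=-9,dy=+8->D; (1,7):dx=-4,dy=+10->D; (2,3):dx=+5,dy=+9->C; (2,4):dx=+6,dy=+6->C
  (2,5):dx=+2,dy=+4->C; (2,6):dx=-2,dy=+10->D; (2,7):dx=+3,dy=+12->C; (3,4):dx=+1,dy=-3->D
  (3,5):dx=-3,dy=-5->C; (3,6):dx=-7,dy=+1->D; (3,7):dx=-2,dy=+3->D; (4,5):dx=-4,dy=-2->C
  (4,6):dx=-8,dy=+4->D; (4,7):dx=-3,dy=+6->D; (5,6):dx=-4,dy=+6->D; (5,7):dx=+1,dy=+8->C
  (6,7):dx=+5,dy=+2->C
Step 2: C = 9, D = 12, total pairs = 21.
Step 3: tau = (C - D)/(n(n-1)/2) = (9 - 12)/21 = -0.142857.
Step 4: Exact two-sided p-value (enumerate n! = 5040 permutations of y under H0): p = 0.772619.
Step 5: alpha = 0.1. fail to reject H0.

tau_b = -0.1429 (C=9, D=12), p = 0.772619, fail to reject H0.


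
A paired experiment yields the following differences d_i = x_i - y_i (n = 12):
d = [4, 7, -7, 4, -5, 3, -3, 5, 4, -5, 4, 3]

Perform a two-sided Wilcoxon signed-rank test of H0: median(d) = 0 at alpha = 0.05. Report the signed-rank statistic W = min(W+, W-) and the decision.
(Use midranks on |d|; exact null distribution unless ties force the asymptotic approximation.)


Step 1: Drop any zero differences (none here) and take |d_i|.
|d| = [4, 7, 7, 4, 5, 3, 3, 5, 4, 5, 4, 3]
Step 2: Midrank |d_i| (ties get averaged ranks).
ranks: |4|->5.5, |7|->11.5, |7|->11.5, |4|->5.5, |5|->9, |3|->2, |3|->2, |5|->9, |4|->5.5, |5|->9, |4|->5.5, |3|->2
Step 3: Attach original signs; sum ranks with positive sign and with negative sign.
W+ = 5.5 + 11.5 + 5.5 + 2 + 9 + 5.5 + 5.5 + 2 = 46.5
W- = 11.5 + 9 + 2 + 9 = 31.5
(Check: W+ + W- = 78 should equal n(n+1)/2 = 78.)
Step 4: Test statistic W = min(W+, W-) = 31.5.
Step 5: Ties in |d|, so use the tie-corrected normal approximation.
        E[W] = n(n+1)/4 = 12*13/4 = 39.
        Tie groups: |d|=3 (t=3), |d|=4 (t=4), |d|=5 (t=3), |d|=7 (t=2); sum(t^3 - t) = 114.
        Var[W] = n(n+1)(2n+1)/24 - sum(t^3-t)/48 = 3900/24 - 114/48 = 160.125.
        z = (W - E[W]) / sqrt(Var[W]) = (31.5 - 39) / 12.6541 = -0.5927.
        Two-sided p = 2*Phi(z) = 0.553385.
Step 6: alpha = 0.05. fail to reject H0.

W+ = 46.5, W- = 31.5, W = min = 31.5, p = 0.553385, fail to reject H0.


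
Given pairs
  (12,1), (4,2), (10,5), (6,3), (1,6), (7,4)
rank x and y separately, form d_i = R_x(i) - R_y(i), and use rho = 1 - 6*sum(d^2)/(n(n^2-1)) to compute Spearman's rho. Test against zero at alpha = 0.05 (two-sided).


Step 1: Rank x and y separately (midranks; no ties here).
rank(x): 12->6, 4->2, 10->5, 6->3, 1->1, 7->4
rank(y): 1->1, 2->2, 5->5, 3->3, 6->6, 4->4
Step 2: d_i = R_x(i) - R_y(i); compute d_i^2.
  (6-1)^2=25, (2-2)^2=0, (5-5)^2=0, (3-3)^2=0, (1-6)^2=25, (4-4)^2=0
sum(d^2) = 50.
Step 3: rho = 1 - 6*50 / (6*(6^2 - 1)) = 1 - 300/210 = -0.428571.
Step 4: Under H0, t = rho * sqrt((n-2)/(1-rho^2)) = -0.9487 ~ t(4).
Step 5: Two-sided p-value from the t-distribution with 4 df = 0.396501.
Step 6: alpha = 0.05. fail to reject H0.

rho = -0.4286, p = 0.396501, fail to reject H0 at alpha = 0.05.


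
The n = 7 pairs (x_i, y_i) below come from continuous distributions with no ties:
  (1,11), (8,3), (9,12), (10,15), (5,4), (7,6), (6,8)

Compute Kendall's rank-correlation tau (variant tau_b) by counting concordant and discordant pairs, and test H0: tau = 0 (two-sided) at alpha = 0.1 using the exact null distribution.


Step 1: Enumerate the 21 unordered pairs (i,j) with i<j and classify each by sign(x_j-x_i) * sign(y_j-y_i).
  (1,2):dx=+7,dy=-8->D; (1,3):dx=+8,dy=+1->C; (1,4):dx=+9,dy=+4->C; (1,5):dx=+4,dy=-7->D
  (1,6):dx=+6,dy=-5->D; (1,7):dx=+5,dy=-3->D; (2,3):dx=+1,dy=+9->C; (2,4):dx=+2,dy=+12->C
  (2,5):dx=-3,dy=+1->D; (2,6):dx=-1,dy=+3->D; (2,7):dx=-2,dy=+5->D; (3,4):dx=+1,dy=+3->C
  (3,5):dx=-4,dy=-8->C; (3,6):dx=-2,dy=-6->C; (3,7):dx=-3,dy=-4->C; (4,5):dx=-5,dy=-11->C
  (4,6):dx=-3,dy=-9->C; (4,7):dx=-4,dy=-7->C; (5,6):dx=+2,dy=+2->C; (5,7):dx=+1,dy=+4->C
  (6,7):dx=-1,dy=+2->D
Step 2: C = 13, D = 8, total pairs = 21.
Step 3: tau = (C - D)/(n(n-1)/2) = (13 - 8)/21 = 0.238095.
Step 4: Exact two-sided p-value (enumerate n! = 5040 permutations of y under H0): p = 0.561905.
Step 5: alpha = 0.1. fail to reject H0.

tau_b = 0.2381 (C=13, D=8), p = 0.561905, fail to reject H0.


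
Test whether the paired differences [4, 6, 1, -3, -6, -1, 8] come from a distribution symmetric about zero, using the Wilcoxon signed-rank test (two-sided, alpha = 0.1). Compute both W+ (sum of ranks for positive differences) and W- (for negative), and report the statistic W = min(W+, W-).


Step 1: Drop any zero differences (none here) and take |d_i|.
|d| = [4, 6, 1, 3, 6, 1, 8]
Step 2: Midrank |d_i| (ties get averaged ranks).
ranks: |4|->4, |6|->5.5, |1|->1.5, |3|->3, |6|->5.5, |1|->1.5, |8|->7
Step 3: Attach original signs; sum ranks with positive sign and with negative sign.
W+ = 4 + 5.5 + 1.5 + 7 = 18
W- = 3 + 5.5 + 1.5 = 10
(Check: W+ + W- = 28 should equal n(n+1)/2 = 28.)
Step 4: Test statistic W = min(W+, W-) = 10.
Step 5: Ties in |d|, so use the tie-corrected normal approximation.
        E[W] = n(n+1)/4 = 7*8/4 = 14.
        Tie groups: |d|=1 (t=2), |d|=6 (t=2); sum(t^3 - t) = 12.
        Var[W] = n(n+1)(2n+1)/24 - sum(t^3-t)/48 = 840/24 - 12/48 = 34.75.
        z = (W - E[W]) / sqrt(Var[W]) = (10 - 14) / 5.8949 = -0.6786.
        Two-sided p = 2*Phi(z) = 0.497422.
Step 6: alpha = 0.1. fail to reject H0.

W+ = 18, W- = 10, W = min = 10, p = 0.497422, fail to reject H0.


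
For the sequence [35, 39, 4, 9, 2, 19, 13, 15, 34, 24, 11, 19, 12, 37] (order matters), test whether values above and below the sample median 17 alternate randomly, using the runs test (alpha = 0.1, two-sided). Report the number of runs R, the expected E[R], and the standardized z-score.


Step 1: Compute median = 17; label A = above, B = below.
Labels in order: AABBBABBAABABA  (n_A = 7, n_B = 7)
Step 2: Count runs R = 9.
Step 3: Under H0 (random ordering), E[R] = 2*n_A*n_B/(n_A+n_B) + 1 = 2*7*7/14 + 1 = 8.0000.
        Var[R] = 2*n_A*n_B*(2*n_A*n_B - n_A - n_B) / ((n_A+n_B)^2 * (n_A+n_B-1)) = 8232/2548 = 3.2308.
        SD[R] = 1.7974.
Step 4: Continuity-corrected z = (R - 0.5 - E[R]) / SD[R] = (9 - 0.5 - 8.0000) / 1.7974 = 0.2782.
Step 5: Two-sided p-value via normal approximation = 2*(1 - Phi(|z|)) = 0.780879.
Step 6: alpha = 0.1. fail to reject H0.

R = 9, z = 0.2782, p = 0.780879, fail to reject H0.


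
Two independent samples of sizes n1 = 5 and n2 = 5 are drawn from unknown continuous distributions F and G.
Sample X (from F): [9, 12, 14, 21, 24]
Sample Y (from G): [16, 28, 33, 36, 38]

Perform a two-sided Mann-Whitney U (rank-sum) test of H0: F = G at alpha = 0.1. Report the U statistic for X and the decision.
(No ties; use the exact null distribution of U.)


Step 1: Combine and sort all 10 observations; assign midranks.
sorted (value, group): (9,X), (12,X), (14,X), (16,Y), (21,X), (24,X), (28,Y), (33,Y), (36,Y), (38,Y)
ranks: 9->1, 12->2, 14->3, 16->4, 21->5, 24->6, 28->7, 33->8, 36->9, 38->10
Step 2: Rank sum for X: R1 = 1 + 2 + 3 + 5 + 6 = 17.
Step 3: U_X = R1 - n1(n1+1)/2 = 17 - 5*6/2 = 17 - 15 = 2.
       U_Y = n1*n2 - U_X = 25 - 2 = 23.
Step 4: No ties, so the exact null distribution of U (based on enumerating the C(10,5) = 252 equally likely rank assignments) gives the two-sided p-value.
Step 5: p-value = 0.031746; compare to alpha = 0.1. reject H0.

U_X = 2, p = 0.031746, reject H0 at alpha = 0.1.


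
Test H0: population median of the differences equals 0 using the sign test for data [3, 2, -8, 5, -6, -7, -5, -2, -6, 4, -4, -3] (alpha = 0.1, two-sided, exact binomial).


Step 1: Discard zero differences. Original n = 12; n_eff = number of nonzero differences = 12.
Nonzero differences (with sign): +3, +2, -8, +5, -6, -7, -5, -2, -6, +4, -4, -3
Step 2: Count signs: positive = 4, negative = 8.
Step 3: Under H0: P(positive) = 0.5, so the number of positives S ~ Bin(12, 0.5).
Step 4: Two-sided exact p-value = sum of Bin(12,0.5) probabilities at or below the observed probability = 0.387695.
Step 5: alpha = 0.1. fail to reject H0.

n_eff = 12, pos = 4, neg = 8, p = 0.387695, fail to reject H0.


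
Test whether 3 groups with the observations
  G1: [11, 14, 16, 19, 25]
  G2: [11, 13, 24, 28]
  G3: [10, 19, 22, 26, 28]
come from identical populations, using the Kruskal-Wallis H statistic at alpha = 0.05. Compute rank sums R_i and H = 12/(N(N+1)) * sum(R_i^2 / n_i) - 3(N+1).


Step 1: Combine all N = 14 observations and assign midranks.
sorted (value, group, rank): (10,G3,1), (11,G1,2.5), (11,G2,2.5), (13,G2,4), (14,G1,5), (16,G1,6), (19,G1,7.5), (19,G3,7.5), (22,G3,9), (24,G2,10), (25,G1,11), (26,G3,12), (28,G2,13.5), (28,G3,13.5)
Step 2: Sum ranks within each group.
R_1 = 32 (n_1 = 5)
R_2 = 30 (n_2 = 4)
R_3 = 43 (n_3 = 5)
Step 3: H = 12/(N(N+1)) * sum(R_i^2/n_i) - 3(N+1)
     = 12/(14*15) * (32^2/5 + 30^2/4 + 43^2/5) - 3*15
     = 0.057143 * 799.6 - 45
     = 0.691429.
Step 4: Ties present; correction factor C = 1 - 18/(14^3 - 14) = 0.993407. Corrected H = 0.691429 / 0.993407 = 0.696018.
Step 5: Under H0, H ~ chi^2(2); p-value = 0.706093.
Step 6: alpha = 0.05. fail to reject H0.

H = 0.6960, df = 2, p = 0.706093, fail to reject H0.


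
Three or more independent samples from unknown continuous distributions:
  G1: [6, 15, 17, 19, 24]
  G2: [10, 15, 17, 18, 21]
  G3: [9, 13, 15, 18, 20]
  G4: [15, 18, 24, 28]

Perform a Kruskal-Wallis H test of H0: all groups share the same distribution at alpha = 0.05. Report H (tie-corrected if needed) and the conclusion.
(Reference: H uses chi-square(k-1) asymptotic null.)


Step 1: Combine all N = 19 observations and assign midranks.
sorted (value, group, rank): (6,G1,1), (9,G3,2), (10,G2,3), (13,G3,4), (15,G1,6.5), (15,G2,6.5), (15,G3,6.5), (15,G4,6.5), (17,G1,9.5), (17,G2,9.5), (18,G2,12), (18,G3,12), (18,G4,12), (19,G1,14), (20,G3,15), (21,G2,16), (24,G1,17.5), (24,G4,17.5), (28,G4,19)
Step 2: Sum ranks within each group.
R_1 = 48.5 (n_1 = 5)
R_2 = 47 (n_2 = 5)
R_3 = 39.5 (n_3 = 5)
R_4 = 55 (n_4 = 4)
Step 3: H = 12/(N(N+1)) * sum(R_i^2/n_i) - 3(N+1)
     = 12/(19*20) * (48.5^2/5 + 47^2/5 + 39.5^2/5 + 55^2/4) - 3*20
     = 0.031579 * 1980.55 - 60
     = 2.543684.
Step 4: Ties present; correction factor C = 1 - 96/(19^3 - 19) = 0.985965. Corrected H = 2.543684 / 0.985965 = 2.579893.
Step 5: Under H0, H ~ chi^2(3); p-value = 0.461025.
Step 6: alpha = 0.05. fail to reject H0.

H = 2.5799, df = 3, p = 0.461025, fail to reject H0.


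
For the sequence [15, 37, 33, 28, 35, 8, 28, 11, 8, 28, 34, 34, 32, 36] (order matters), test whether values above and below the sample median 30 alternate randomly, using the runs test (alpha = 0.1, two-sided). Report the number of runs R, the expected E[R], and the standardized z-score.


Step 1: Compute median = 30; label A = above, B = below.
Labels in order: BAABABBBBBAAAA  (n_A = 7, n_B = 7)
Step 2: Count runs R = 6.
Step 3: Under H0 (random ordering), E[R] = 2*n_A*n_B/(n_A+n_B) + 1 = 2*7*7/14 + 1 = 8.0000.
        Var[R] = 2*n_A*n_B*(2*n_A*n_B - n_A - n_B) / ((n_A+n_B)^2 * (n_A+n_B-1)) = 8232/2548 = 3.2308.
        SD[R] = 1.7974.
Step 4: Continuity-corrected z = (R + 0.5 - E[R]) / SD[R] = (6 + 0.5 - 8.0000) / 1.7974 = -0.8345.
Step 5: Two-sided p-value via normal approximation = 2*(1 - Phi(|z|)) = 0.403986.
Step 6: alpha = 0.1. fail to reject H0.

R = 6, z = -0.8345, p = 0.403986, fail to reject H0.


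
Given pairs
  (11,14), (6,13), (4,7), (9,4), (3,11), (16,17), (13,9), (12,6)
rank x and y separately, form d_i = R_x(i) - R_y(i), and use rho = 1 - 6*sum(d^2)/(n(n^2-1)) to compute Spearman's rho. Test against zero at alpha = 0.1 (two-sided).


Step 1: Rank x and y separately (midranks; no ties here).
rank(x): 11->5, 6->3, 4->2, 9->4, 3->1, 16->8, 13->7, 12->6
rank(y): 14->7, 13->6, 7->3, 4->1, 11->5, 17->8, 9->4, 6->2
Step 2: d_i = R_x(i) - R_y(i); compute d_i^2.
  (5-7)^2=4, (3-6)^2=9, (2-3)^2=1, (4-1)^2=9, (1-5)^2=16, (8-8)^2=0, (7-4)^2=9, (6-2)^2=16
sum(d^2) = 64.
Step 3: rho = 1 - 6*64 / (8*(8^2 - 1)) = 1 - 384/504 = 0.238095.
Step 4: Under H0, t = rho * sqrt((n-2)/(1-rho^2)) = 0.6005 ~ t(6).
Step 5: Two-sided p-value from the t-distribution with 6 df = 0.570156.
Step 6: alpha = 0.1. fail to reject H0.

rho = 0.2381, p = 0.570156, fail to reject H0 at alpha = 0.1.


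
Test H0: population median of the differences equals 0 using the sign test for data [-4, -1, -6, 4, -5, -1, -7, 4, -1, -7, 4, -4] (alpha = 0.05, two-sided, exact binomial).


Step 1: Discard zero differences. Original n = 12; n_eff = number of nonzero differences = 12.
Nonzero differences (with sign): -4, -1, -6, +4, -5, -1, -7, +4, -1, -7, +4, -4
Step 2: Count signs: positive = 3, negative = 9.
Step 3: Under H0: P(positive) = 0.5, so the number of positives S ~ Bin(12, 0.5).
Step 4: Two-sided exact p-value = sum of Bin(12,0.5) probabilities at or below the observed probability = 0.145996.
Step 5: alpha = 0.05. fail to reject H0.

n_eff = 12, pos = 3, neg = 9, p = 0.145996, fail to reject H0.


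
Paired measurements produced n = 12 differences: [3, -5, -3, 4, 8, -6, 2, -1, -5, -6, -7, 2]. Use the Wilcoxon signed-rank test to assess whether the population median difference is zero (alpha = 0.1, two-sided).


Step 1: Drop any zero differences (none here) and take |d_i|.
|d| = [3, 5, 3, 4, 8, 6, 2, 1, 5, 6, 7, 2]
Step 2: Midrank |d_i| (ties get averaged ranks).
ranks: |3|->4.5, |5|->7.5, |3|->4.5, |4|->6, |8|->12, |6|->9.5, |2|->2.5, |1|->1, |5|->7.5, |6|->9.5, |7|->11, |2|->2.5
Step 3: Attach original signs; sum ranks with positive sign and with negative sign.
W+ = 4.5 + 6 + 12 + 2.5 + 2.5 = 27.5
W- = 7.5 + 4.5 + 9.5 + 1 + 7.5 + 9.5 + 11 = 50.5
(Check: W+ + W- = 78 should equal n(n+1)/2 = 78.)
Step 4: Test statistic W = min(W+, W-) = 27.5.
Step 5: Ties in |d|, so use the tie-corrected normal approximation.
        E[W] = n(n+1)/4 = 12*13/4 = 39.
        Tie groups: |d|=2 (t=2), |d|=3 (t=2), |d|=5 (t=2), |d|=6 (t=2); sum(t^3 - t) = 24.
        Var[W] = n(n+1)(2n+1)/24 - sum(t^3-t)/48 = 3900/24 - 24/48 = 162.
        z = (W - E[W]) / sqrt(Var[W]) = (27.5 - 39) / 12.7279 = -0.9035.
        Two-sided p = 2*Phi(z) = 0.366247.
Step 6: alpha = 0.1. fail to reject H0.

W+ = 27.5, W- = 50.5, W = min = 27.5, p = 0.366247, fail to reject H0.


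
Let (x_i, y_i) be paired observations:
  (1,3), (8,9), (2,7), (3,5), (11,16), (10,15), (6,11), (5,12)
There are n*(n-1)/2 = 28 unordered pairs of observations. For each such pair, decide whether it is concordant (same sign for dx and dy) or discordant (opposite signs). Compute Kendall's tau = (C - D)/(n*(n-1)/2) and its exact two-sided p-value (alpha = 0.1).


Step 1: Enumerate the 28 unordered pairs (i,j) with i<j and classify each by sign(x_j-x_i) * sign(y_j-y_i).
  (1,2):dx=+7,dy=+6->C; (1,3):dx=+1,dy=+4->C; (1,4):dx=+2,dy=+2->C; (1,5):dx=+10,dy=+13->C
  (1,6):dx=+9,dy=+12->C; (1,7):dx=+5,dy=+8->C; (1,8):dx=+4,dy=+9->C; (2,3):dx=-6,dy=-2->C
  (2,4):dx=-5,dy=-4->C; (2,5):dx=+3,dy=+7->C; (2,6):dx=+2,dy=+6->C; (2,7):dx=-2,dy=+2->D
  (2,8):dx=-3,dy=+3->D; (3,4):dx=+1,dy=-2->D; (3,5):dx=+9,dy=+9->C; (3,6):dx=+8,dy=+8->C
  (3,7):dx=+4,dy=+4->C; (3,8):dx=+3,dy=+5->C; (4,5):dx=+8,dy=+11->C; (4,6):dx=+7,dy=+10->C
  (4,7):dx=+3,dy=+6->C; (4,8):dx=+2,dy=+7->C; (5,6):dx=-1,dy=-1->C; (5,7):dx=-5,dy=-5->C
  (5,8):dx=-6,dy=-4->C; (6,7):dx=-4,dy=-4->C; (6,8):dx=-5,dy=-3->C; (7,8):dx=-1,dy=+1->D
Step 2: C = 24, D = 4, total pairs = 28.
Step 3: tau = (C - D)/(n(n-1)/2) = (24 - 4)/28 = 0.714286.
Step 4: Exact two-sided p-value (enumerate n! = 40320 permutations of y under H0): p = 0.014137.
Step 5: alpha = 0.1. reject H0.

tau_b = 0.7143 (C=24, D=4), p = 0.014137, reject H0.


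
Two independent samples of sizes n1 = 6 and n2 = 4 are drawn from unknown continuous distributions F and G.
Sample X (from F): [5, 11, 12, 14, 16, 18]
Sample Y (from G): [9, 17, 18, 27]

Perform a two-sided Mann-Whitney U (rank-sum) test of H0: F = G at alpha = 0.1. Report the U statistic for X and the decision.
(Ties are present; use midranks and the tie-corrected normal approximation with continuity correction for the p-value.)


Step 1: Combine and sort all 10 observations; assign midranks.
sorted (value, group): (5,X), (9,Y), (11,X), (12,X), (14,X), (16,X), (17,Y), (18,X), (18,Y), (27,Y)
ranks: 5->1, 9->2, 11->3, 12->4, 14->5, 16->6, 17->7, 18->8.5, 18->8.5, 27->10
Step 2: Rank sum for X: R1 = 1 + 3 + 4 + 5 + 6 + 8.5 = 27.5.
Step 3: U_X = R1 - n1(n1+1)/2 = 27.5 - 6*7/2 = 27.5 - 21 = 6.5.
       U_Y = n1*n2 - U_X = 24 - 6.5 = 17.5.
Step 4: Ties are present, so use the tie-corrected normal approximation (with continuity correction) for the p-value.
Step 5: p-value = 0.284958; compare to alpha = 0.1. fail to reject H0.

U_X = 6.5, p = 0.284958, fail to reject H0 at alpha = 0.1.


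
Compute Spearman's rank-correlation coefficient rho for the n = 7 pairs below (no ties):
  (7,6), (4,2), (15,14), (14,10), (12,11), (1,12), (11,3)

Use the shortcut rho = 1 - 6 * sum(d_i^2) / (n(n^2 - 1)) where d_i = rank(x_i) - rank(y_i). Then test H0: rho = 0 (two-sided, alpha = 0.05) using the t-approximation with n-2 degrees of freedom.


Step 1: Rank x and y separately (midranks; no ties here).
rank(x): 7->3, 4->2, 15->7, 14->6, 12->5, 1->1, 11->4
rank(y): 6->3, 2->1, 14->7, 10->4, 11->5, 12->6, 3->2
Step 2: d_i = R_x(i) - R_y(i); compute d_i^2.
  (3-3)^2=0, (2-1)^2=1, (7-7)^2=0, (6-4)^2=4, (5-5)^2=0, (1-6)^2=25, (4-2)^2=4
sum(d^2) = 34.
Step 3: rho = 1 - 6*34 / (7*(7^2 - 1)) = 1 - 204/336 = 0.392857.
Step 4: Under H0, t = rho * sqrt((n-2)/(1-rho^2)) = 0.9553 ~ t(5).
Step 5: Two-sided p-value from the t-distribution with 5 df = 0.383317.
Step 6: alpha = 0.05. fail to reject H0.

rho = 0.3929, p = 0.383317, fail to reject H0 at alpha = 0.05.
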